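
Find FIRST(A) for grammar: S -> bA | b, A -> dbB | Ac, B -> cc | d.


Per alternative of A: FIRST(dbB) = {d}; FIRST(Ac) = {d}
FIRST(A) = {d}


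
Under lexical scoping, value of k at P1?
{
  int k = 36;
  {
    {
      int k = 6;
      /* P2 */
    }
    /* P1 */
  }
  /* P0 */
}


P1's block does not declare k; resolves to the enclosing declaration at depth 0
k = 36


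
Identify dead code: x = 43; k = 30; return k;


x is assigned but never read
Dead: 'x = 43'


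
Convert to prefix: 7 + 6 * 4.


'*' binds tighter: tree is (+ 7 (* 6 4))
Prefix: + 7 * 6 4


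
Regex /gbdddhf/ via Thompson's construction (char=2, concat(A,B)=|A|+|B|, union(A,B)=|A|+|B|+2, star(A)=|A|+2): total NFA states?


Syntax tree has 7 char leaf(s), 0 union(s), 0 star(s)
chars contribute 7×2 = 14; each union adds +2; each star adds +2
Total: 14 + 0 + 0 = 14 states


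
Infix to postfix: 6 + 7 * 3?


* has higher precedence, evaluate 7*3 first
Postfix: 6 7 3 * +


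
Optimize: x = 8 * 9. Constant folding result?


8 * 9 = 72 at compile time
Optimized: x = 72


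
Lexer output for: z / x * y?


Scan left to right, longest-match per lexeme
Tokens: ID(z), OP(/), ID(x), OP(*), ID(y)


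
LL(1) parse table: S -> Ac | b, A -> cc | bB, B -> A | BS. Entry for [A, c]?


For [A, c]: 'c' ∈ FIRST(cc)
Entry: A -> cc


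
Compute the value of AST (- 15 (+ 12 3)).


Evaluate inner: (+ 12 3) = 15
Evaluate root: (- 15 15) = 0
Result: 0


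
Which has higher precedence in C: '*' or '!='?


'*' is multiplicative (level 10); '!=' is equality (level 6)
Higher level binds tighter
'*' has higher precedence than '!='


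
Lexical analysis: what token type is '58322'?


Pattern: digits only
Type: INTEGER_LITERAL


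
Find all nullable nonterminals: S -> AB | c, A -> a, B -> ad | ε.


A nonterminal is nullable iff some alternative derives ε (directly, or every symbol in it is nullable)
Nullable: {B}


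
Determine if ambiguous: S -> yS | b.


right-linear, alternatives start with distinct terminals 'y' vs 'b': unique leftmost derivation
Unambiguous


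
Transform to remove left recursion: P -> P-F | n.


Left-recursive alternatives: P-F; non-recursive: n
Introduce P': P -> nP', P' -> -FP' | ε


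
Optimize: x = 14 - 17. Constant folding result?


14 - 17 = -3 at compile time
Optimized: x = -3


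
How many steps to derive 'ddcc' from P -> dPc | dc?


Derivation: P => dPc => ddcc
Steps: 2


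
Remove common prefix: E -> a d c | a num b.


Common prefix: 'a'
Factored: E -> a E', E' -> d c | num b


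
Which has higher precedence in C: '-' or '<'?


'-' is additive (level 9); '<' is relational (level 7)
Higher level binds tighter
'-' has higher precedence than '<'


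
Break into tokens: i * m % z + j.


Scan left to right, longest-match per lexeme
Tokens: ID(i), OP(*), ID(m), OP(%), ID(z), OP(+), ID(j)


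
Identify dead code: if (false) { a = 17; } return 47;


condition is constant false, so the whole block is unreachable
Dead: 'if (false) { a = 17; }'


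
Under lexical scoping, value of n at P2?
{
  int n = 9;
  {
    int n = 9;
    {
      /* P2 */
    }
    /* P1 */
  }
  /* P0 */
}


P2's block does not declare n; resolves to the enclosing declaration at depth 1
n = 9


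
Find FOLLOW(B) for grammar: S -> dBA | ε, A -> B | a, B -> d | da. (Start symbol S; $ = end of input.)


$ ∈ FOLLOW(S). For each A -> αBβ: add FIRST(β)\{ε} to FOLLOW(B); if β nullable, add FOLLOW(A).
FOLLOW(B) = {$, a, d}


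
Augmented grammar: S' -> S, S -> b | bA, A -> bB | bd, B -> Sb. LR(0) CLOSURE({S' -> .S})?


Start: S' -> .S
For each item with dot before a nonterminal B, add B -> .γ for every B-production
Closure: [S' -> .S, S -> .b, S -> .bA]


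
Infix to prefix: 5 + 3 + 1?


left-to-right (same/higher precedence on left): tree is (+ (+ 5 3) 1)
Prefix: + + 5 3 1


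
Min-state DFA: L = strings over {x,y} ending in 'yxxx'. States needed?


Track the longest suffix of input matching a prefix of 'yxxx': 5 classes (prefixes of length 0..4)
Minimal DFA: 5 states


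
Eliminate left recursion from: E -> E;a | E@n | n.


Left-recursive alternatives: E;a, E@n; non-recursive: n
Introduce E': E -> nE', E' -> ;aE' | @nE' | ε


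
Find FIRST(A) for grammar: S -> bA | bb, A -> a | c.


Per alternative of A: FIRST(a) = {a}; FIRST(c) = {c}
FIRST(A) = {a, c}


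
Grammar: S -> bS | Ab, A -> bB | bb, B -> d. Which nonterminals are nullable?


A nonterminal is nullable iff some alternative derives ε (directly, or every symbol in it is nullable)
Nullable: {}


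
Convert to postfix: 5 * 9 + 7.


Left to right (same or higher precedence on left)
Postfix: 5 9 * 7 +


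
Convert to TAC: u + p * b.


Break into single-operator statements:
t1 = p * b
t2 = u + t1


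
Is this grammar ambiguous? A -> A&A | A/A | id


'id&id/id' has two parse trees (no precedence encoded between & and /)
Ambiguous


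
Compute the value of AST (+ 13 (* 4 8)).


Evaluate inner: (* 4 8) = 32
Evaluate root: (+ 13 32) = 45
Result: 45


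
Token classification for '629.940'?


Pattern: digits with a decimal point
Type: FLOAT_LITERAL


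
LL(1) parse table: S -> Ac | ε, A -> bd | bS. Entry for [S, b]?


For [S, b]: 'b' ∈ FIRST(Ac)
Entry: S -> Ac


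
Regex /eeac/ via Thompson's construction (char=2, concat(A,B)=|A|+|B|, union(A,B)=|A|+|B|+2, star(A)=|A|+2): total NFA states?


Syntax tree has 4 char leaf(s), 0 union(s), 0 star(s)
chars contribute 4×2 = 8; each union adds +2; each star adds +2
Total: 8 + 0 + 0 = 8 states


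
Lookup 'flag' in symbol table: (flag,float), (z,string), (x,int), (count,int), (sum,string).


Lookup 'flag' → type float


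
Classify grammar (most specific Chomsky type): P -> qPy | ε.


Single nonterminal LHS, but q^n y^n is not regular
Classification: Type 2 (Context-Free)


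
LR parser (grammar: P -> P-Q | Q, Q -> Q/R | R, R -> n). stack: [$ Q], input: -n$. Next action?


lookahead ∉ {/} so Q won't extend; reduce P -> Q
Action: reduce (P -> Q)


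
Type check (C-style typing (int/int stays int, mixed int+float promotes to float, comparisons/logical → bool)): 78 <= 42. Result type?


Operand types: int <= int
Rule: comparison yields bool
Result type: bool


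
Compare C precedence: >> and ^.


'>>' is shift (level 8); '^' is bitwise XOR (level 4)
Higher level binds tighter
'>>' has higher precedence than '^'


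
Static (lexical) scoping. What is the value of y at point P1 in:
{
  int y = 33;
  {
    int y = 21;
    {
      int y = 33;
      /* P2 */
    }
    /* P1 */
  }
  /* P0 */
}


y declared in the same block as P1
y = 21


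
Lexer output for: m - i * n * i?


Scan left to right, longest-match per lexeme
Tokens: ID(m), OP(-), ID(i), OP(*), ID(n), OP(*), ID(i)


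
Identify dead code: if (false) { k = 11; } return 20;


condition is constant false, so the whole block is unreachable
Dead: 'if (false) { k = 11; }'


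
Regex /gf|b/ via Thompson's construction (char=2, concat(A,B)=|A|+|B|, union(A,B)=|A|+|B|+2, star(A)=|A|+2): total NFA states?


Syntax tree has 3 char leaf(s), 1 union(s), 0 star(s)
chars contribute 3×2 = 6; each union adds +2; each star adds +2
Total: 6 + 2 + 0 = 8 states


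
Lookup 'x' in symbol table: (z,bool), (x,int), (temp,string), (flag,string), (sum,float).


Lookup 'x' → type int


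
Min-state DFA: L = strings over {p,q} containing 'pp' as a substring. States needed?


KMP-style automaton: 2 progress states + 1 absorbing accept = 3
Minimal DFA: 3 states


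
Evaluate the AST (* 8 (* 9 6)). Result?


Evaluate inner: (* 9 6) = 54
Evaluate root: (* 8 54) = 432
Result: 432


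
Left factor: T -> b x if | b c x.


Common prefix: 'b'
Factored: T -> b T', T' -> x if | c x


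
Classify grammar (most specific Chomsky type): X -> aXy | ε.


Single nonterminal LHS, but a^n y^n is not regular
Classification: Type 2 (Context-Free)


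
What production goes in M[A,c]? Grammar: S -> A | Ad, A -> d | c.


For [A, c]: 'c' ∈ FIRST(c)
Entry: A -> c


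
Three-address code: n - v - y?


Break into single-operator statements:
t1 = n - v
t2 = t1 - y


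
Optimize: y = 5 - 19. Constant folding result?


5 - 19 = -14 at compile time
Optimized: y = -14


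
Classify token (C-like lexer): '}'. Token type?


Pattern: delimiter/punctuation
Type: PUNCTUATION


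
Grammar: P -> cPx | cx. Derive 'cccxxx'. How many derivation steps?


Derivation: P => cPx => ccPxx => cccxxx
Steps: 3


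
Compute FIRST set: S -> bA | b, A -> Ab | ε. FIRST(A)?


Per alternative of A: FIRST(Ab) = {b}; FIRST(ε) = {ε}
FIRST(A) = {b, ε}


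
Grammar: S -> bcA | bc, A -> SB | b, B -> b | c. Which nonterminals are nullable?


A nonterminal is nullable iff some alternative derives ε (directly, or every symbol in it is nullable)
Nullable: {}


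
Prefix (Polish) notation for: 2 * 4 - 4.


left-to-right (same/higher precedence on left): tree is (- (* 2 4) 4)
Prefix: - * 2 4 4


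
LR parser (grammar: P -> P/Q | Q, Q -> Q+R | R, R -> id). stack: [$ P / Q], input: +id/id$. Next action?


'+' can extend Q; shift to build Q -> Q+R
Action: shift


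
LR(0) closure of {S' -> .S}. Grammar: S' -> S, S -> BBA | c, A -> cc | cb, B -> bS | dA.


Start: S' -> .S
For each item with dot before a nonterminal B, add B -> .γ for every B-production
Closure: [S' -> .S, S -> .BBA, S -> .c, B -> .bS, B -> .dA]


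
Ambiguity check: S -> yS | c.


right-linear, alternatives start with distinct terminals 'y' vs 'c': unique leftmost derivation
Unambiguous


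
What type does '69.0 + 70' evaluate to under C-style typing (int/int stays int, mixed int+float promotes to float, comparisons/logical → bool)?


Operand types: float + int
Rule: mixed int/float promotes to float; int/int stays int
Result type: float


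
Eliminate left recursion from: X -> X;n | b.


Left-recursive alternatives: X;n; non-recursive: b
Introduce X': X -> bX', X' -> ;nX' | ε


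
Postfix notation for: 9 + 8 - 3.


Left to right (same or higher precedence on left)
Postfix: 9 8 + 3 -


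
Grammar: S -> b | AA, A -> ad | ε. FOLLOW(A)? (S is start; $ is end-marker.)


$ ∈ FOLLOW(S). For each A -> αBβ: add FIRST(β)\{ε} to FOLLOW(B); if β nullable, add FOLLOW(A).
FOLLOW(A) = {$, a}


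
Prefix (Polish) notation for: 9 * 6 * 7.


left-to-right (same/higher precedence on left): tree is (* (* 9 6) 7)
Prefix: * * 9 6 7


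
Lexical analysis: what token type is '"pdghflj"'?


Pattern: double-quoted sequence
Type: STRING_LITERAL


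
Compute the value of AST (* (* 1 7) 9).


Evaluate inner: (* 1 7) = 7
Evaluate root: (* 7 9) = 63
Result: 63


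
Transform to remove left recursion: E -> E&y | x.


Left-recursive alternatives: E&y; non-recursive: x
Introduce E': E -> xE', E' -> &yE' | ε


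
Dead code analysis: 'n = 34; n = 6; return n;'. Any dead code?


first assignment to n is overwritten before any read
Dead: 'n = 34'


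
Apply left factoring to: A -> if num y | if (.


Common prefix: 'if'
Factored: A -> if A', A' -> num y | (


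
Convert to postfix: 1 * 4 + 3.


Left to right (same or higher precedence on left)
Postfix: 1 4 * 3 +


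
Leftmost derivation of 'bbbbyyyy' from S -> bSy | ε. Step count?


Derivation: S => bSy => bbSyy => bbbSyyy => bbbbSyyyy => bbbbyyyy
Steps: 5


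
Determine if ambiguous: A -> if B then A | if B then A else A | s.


dangling else: 'if B then if B then s else s' parses two ways
Ambiguous


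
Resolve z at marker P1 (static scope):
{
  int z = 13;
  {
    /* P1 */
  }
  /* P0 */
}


P1's block does not declare z; resolves to the enclosing declaration at depth 0
z = 13


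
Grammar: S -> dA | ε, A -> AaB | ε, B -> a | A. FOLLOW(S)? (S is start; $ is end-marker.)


$ ∈ FOLLOW(S). For each A -> αBβ: add FIRST(β)\{ε} to FOLLOW(B); if β nullable, add FOLLOW(A).
FOLLOW(S) = {$}


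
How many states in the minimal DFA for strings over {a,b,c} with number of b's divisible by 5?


Track (count of b) mod 5: states 0..4, accept at 0
Minimal DFA: 5 states


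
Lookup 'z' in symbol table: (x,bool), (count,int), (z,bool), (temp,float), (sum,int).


Lookup 'z' → type bool


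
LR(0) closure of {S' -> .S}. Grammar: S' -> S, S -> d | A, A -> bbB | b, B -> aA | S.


Start: S' -> .S
For each item with dot before a nonterminal B, add B -> .γ for every B-production
Closure: [S' -> .S, S -> .d, S -> .A, A -> .bbB, A -> .b]


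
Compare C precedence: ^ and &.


'&' is bitwise AND (level 5); '^' is bitwise XOR (level 4)
Higher level binds tighter
'&' has higher precedence than '^'


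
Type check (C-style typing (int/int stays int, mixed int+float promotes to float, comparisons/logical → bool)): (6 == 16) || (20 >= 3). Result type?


Operand types: bool || bool
Rule: logical operators take bool operands and yield bool
Result type: bool


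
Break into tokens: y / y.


Scan left to right, longest-match per lexeme
Tokens: ID(y), OP(/), ID(y)


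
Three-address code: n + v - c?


Break into single-operator statements:
t1 = n + v
t2 = t1 - c


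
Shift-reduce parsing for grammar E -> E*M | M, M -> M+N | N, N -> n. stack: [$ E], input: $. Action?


start symbol E on stack, input exhausted
Action: accept


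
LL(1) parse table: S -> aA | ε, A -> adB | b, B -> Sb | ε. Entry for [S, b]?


For [S, b]: ε is nullable and 'b' ∈ FOLLOW(S)
Entry: S -> ε


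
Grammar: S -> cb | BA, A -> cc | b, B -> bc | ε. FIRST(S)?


Per alternative of S: FIRST(cb) = {c}; FIRST(BA) = {b, c}
FIRST(S) = {b, c}


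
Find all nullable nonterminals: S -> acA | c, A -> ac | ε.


A nonterminal is nullable iff some alternative derives ε (directly, or every symbol in it is nullable)
Nullable: {A}


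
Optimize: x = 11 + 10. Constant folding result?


11 + 10 = 21 at compile time
Optimized: x = 21


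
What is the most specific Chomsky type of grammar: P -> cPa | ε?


Single nonterminal LHS, but c^n a^n is not regular
Classification: Type 2 (Context-Free)


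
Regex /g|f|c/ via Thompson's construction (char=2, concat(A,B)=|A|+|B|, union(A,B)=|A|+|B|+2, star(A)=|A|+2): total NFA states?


Syntax tree has 3 char leaf(s), 2 union(s), 0 star(s)
chars contribute 3×2 = 6; each union adds +2; each star adds +2
Total: 6 + 4 + 0 = 10 states


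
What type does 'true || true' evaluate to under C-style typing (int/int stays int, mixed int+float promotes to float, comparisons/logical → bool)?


Operand types: bool || bool
Rule: logical operators take bool operands and yield bool
Result type: bool


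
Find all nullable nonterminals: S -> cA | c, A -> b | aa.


A nonterminal is nullable iff some alternative derives ε (directly, or every symbol in it is nullable)
Nullable: {}


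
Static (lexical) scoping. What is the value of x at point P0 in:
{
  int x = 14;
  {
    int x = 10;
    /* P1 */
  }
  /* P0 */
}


x declared in the same block as P0
x = 14


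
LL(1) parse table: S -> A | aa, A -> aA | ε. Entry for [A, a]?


For [A, a]: 'a' ∈ FIRST(aA)
Entry: A -> aA


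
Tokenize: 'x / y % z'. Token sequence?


Scan left to right, longest-match per lexeme
Tokens: ID(x), OP(/), ID(y), OP(%), ID(z)


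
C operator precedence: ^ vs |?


'^' is bitwise XOR (level 4); '|' is bitwise OR (level 3)
Higher level binds tighter
'^' has higher precedence than '|'


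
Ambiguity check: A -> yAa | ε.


balanced y^n…a^n: each string has a unique parse
Unambiguous


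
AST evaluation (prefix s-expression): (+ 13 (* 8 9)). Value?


Evaluate inner: (* 8 9) = 72
Evaluate root: (+ 13 72) = 85
Result: 85


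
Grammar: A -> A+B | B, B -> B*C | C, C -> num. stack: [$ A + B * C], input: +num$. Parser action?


handle 'B*C' on top
Action: reduce (B -> B*C)


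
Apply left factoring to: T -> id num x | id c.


Common prefix: 'id'
Factored: T -> id T', T' -> num x | c


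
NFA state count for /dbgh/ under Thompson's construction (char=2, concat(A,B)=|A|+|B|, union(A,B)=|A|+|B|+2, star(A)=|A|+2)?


Syntax tree has 4 char leaf(s), 0 union(s), 0 star(s)
chars contribute 4×2 = 8; each union adds +2; each star adds +2
Total: 8 + 0 + 0 = 8 states


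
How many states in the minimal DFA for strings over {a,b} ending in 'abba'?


Track the longest suffix of input matching a prefix of 'abba': 5 classes (prefixes of length 0..4)
Minimal DFA: 5 states


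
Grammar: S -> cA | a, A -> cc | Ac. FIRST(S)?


Per alternative of S: FIRST(cA) = {c}; FIRST(a) = {a}
FIRST(S) = {a, c}


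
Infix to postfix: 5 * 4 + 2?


Left to right (same or higher precedence on left)
Postfix: 5 4 * 2 +


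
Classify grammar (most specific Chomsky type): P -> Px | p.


Left-linear: every RHS is a terminal or one nonterminal followed by a terminal
Classification: Type 3 (Regular)


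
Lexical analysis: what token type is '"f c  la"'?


Pattern: double-quoted sequence
Type: STRING_LITERAL


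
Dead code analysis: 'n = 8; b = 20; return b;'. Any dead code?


n is assigned but never read
Dead: 'n = 8'


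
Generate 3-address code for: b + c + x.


Break into single-operator statements:
t1 = b + c
t2 = t1 + x


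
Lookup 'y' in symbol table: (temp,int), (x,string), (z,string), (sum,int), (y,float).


Lookup 'y' → type float


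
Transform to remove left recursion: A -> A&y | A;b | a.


Left-recursive alternatives: A&y, A;b; non-recursive: a
Introduce A': A -> aA', A' -> &yA' | ;bA' | ε


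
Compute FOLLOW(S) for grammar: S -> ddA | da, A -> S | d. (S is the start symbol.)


$ ∈ FOLLOW(S). For each A -> αBβ: add FIRST(β)\{ε} to FOLLOW(B); if β nullable, add FOLLOW(A).
FOLLOW(S) = {$}


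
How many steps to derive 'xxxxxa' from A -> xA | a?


Derivation: A => xA => xxA => xxxA => xxxxA => xxxxxA => xxxxxa
Steps: 6


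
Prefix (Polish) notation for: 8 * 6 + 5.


left-to-right (same/higher precedence on left): tree is (+ (* 8 6) 5)
Prefix: + * 8 6 5


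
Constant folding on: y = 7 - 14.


7 - 14 = -7 at compile time
Optimized: y = -7


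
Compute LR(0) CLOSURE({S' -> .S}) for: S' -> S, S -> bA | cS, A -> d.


Start: S' -> .S
For each item with dot before a nonterminal B, add B -> .γ for every B-production
Closure: [S' -> .S, S -> .bA, S -> .cS]


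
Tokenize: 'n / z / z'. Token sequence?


Scan left to right, longest-match per lexeme
Tokens: ID(n), OP(/), ID(z), OP(/), ID(z)


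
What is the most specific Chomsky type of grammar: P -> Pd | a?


Left-linear: every RHS is a terminal or one nonterminal followed by a terminal
Classification: Type 3 (Regular)


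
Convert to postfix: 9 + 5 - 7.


Left to right (same or higher precedence on left)
Postfix: 9 5 + 7 -


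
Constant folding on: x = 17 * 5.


17 * 5 = 85 at compile time
Optimized: x = 85


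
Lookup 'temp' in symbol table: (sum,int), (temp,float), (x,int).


Lookup 'temp' → type float


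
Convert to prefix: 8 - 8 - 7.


left-to-right (same/higher precedence on left): tree is (- (- 8 8) 7)
Prefix: - - 8 8 7


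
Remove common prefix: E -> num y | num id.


Common prefix: 'num'
Factored: E -> num E', E' -> y | id


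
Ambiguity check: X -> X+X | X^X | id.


'id+id^id' has two parse trees (no precedence encoded between + and ^)
Ambiguous


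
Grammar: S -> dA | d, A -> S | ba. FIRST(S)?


Per alternative of S: FIRST(dA) = {d}; FIRST(d) = {d}
FIRST(S) = {d}


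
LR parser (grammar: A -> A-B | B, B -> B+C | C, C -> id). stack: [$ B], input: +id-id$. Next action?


shift '+' to continue B -> B+C
Action: shift


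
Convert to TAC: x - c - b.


Break into single-operator statements:
t1 = x - c
t2 = t1 - b


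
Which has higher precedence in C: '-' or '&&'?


'-' is additive (level 9); '&&' is logical AND (level 2)
Higher level binds tighter
'-' has higher precedence than '&&'


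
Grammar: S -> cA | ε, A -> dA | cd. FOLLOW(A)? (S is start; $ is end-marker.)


$ ∈ FOLLOW(S). For each A -> αBβ: add FIRST(β)\{ε} to FOLLOW(B); if β nullable, add FOLLOW(A).
FOLLOW(A) = {$}


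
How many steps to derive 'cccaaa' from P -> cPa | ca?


Derivation: P => cPa => ccPaa => cccaaa
Steps: 3


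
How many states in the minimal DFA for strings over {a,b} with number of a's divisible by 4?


Track (count of a) mod 4: states 0..3, accept at 0
Minimal DFA: 4 states


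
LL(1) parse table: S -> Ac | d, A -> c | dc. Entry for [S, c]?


For [S, c]: 'c' ∈ FIRST(Ac)
Entry: S -> Ac


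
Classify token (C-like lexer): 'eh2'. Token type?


Pattern: letter/underscore followed by alphanumerics, not a keyword
Type: IDENTIFIER


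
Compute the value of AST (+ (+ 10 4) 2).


Evaluate inner: (+ 10 4) = 14
Evaluate root: (+ 14 2) = 16
Result: 16


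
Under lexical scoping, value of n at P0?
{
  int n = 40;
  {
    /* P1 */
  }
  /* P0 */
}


n declared in the same block as P0
n = 40


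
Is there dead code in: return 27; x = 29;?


statement follows a return and is unreachable
Dead: 'x = 29'


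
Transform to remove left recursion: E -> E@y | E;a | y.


Left-recursive alternatives: E@y, E;a; non-recursive: y
Introduce E': E -> yE', E' -> @yE' | ;aE' | ε


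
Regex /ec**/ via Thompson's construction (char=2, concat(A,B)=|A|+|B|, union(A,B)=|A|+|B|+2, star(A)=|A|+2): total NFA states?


Syntax tree has 2 char leaf(s), 0 union(s), 2 star(s)
chars contribute 2×2 = 4; each union adds +2; each star adds +2
Total: 4 + 0 + 4 = 8 states


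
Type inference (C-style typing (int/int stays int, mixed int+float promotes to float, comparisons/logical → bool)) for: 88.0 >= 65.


Operand types: float >= int
Rule: comparison yields bool
Result type: bool


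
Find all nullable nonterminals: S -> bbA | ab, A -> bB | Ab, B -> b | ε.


A nonterminal is nullable iff some alternative derives ε (directly, or every symbol in it is nullable)
Nullable: {B}


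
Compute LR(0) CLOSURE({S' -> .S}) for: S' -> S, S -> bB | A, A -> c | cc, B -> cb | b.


Start: S' -> .S
For each item with dot before a nonterminal B, add B -> .γ for every B-production
Closure: [S' -> .S, S -> .bB, S -> .A, A -> .c, A -> .cc]


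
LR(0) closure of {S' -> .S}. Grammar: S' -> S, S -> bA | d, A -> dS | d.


Start: S' -> .S
For each item with dot before a nonterminal B, add B -> .γ for every B-production
Closure: [S' -> .S, S -> .bA, S -> .d]


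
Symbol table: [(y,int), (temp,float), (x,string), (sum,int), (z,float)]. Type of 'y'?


Lookup 'y' → type int


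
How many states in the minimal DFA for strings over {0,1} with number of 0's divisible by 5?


Track (count of 0) mod 5: states 0..4, accept at 0
Minimal DFA: 5 states


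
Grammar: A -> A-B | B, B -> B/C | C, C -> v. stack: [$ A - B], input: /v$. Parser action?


'/' can extend B; shift to build B -> B/C
Action: shift


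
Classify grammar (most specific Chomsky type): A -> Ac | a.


Left-linear: every RHS is a terminal or one nonterminal followed by a terminal
Classification: Type 3 (Regular)


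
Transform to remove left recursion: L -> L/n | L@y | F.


Left-recursive alternatives: L/n, L@y; non-recursive: F
Introduce L': L -> FL', L' -> /nL' | @yL' | ε


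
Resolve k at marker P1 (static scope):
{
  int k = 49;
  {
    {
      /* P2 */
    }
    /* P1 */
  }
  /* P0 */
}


P1's block does not declare k; resolves to the enclosing declaration at depth 0
k = 49


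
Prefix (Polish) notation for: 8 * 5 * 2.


left-to-right (same/higher precedence on left): tree is (* (* 8 5) 2)
Prefix: * * 8 5 2


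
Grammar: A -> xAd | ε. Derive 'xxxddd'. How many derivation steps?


Derivation: A => xAd => xxAdd => xxxAddd => xxxddd
Steps: 4


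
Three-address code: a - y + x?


Break into single-operator statements:
t1 = a - y
t2 = t1 + x


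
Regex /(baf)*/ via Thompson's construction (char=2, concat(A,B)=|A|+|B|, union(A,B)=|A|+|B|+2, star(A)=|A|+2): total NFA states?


Syntax tree has 3 char leaf(s), 0 union(s), 1 star(s)
chars contribute 3×2 = 6; each union adds +2; each star adds +2
Total: 6 + 0 + 2 = 8 states


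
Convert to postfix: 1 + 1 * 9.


* has higher precedence, evaluate 1*9 first
Postfix: 1 1 9 * +


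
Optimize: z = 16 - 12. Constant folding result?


16 - 12 = 4 at compile time
Optimized: z = 4


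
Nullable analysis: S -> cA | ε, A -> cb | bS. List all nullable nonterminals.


A nonterminal is nullable iff some alternative derives ε (directly, or every symbol in it is nullable)
Nullable: {S}


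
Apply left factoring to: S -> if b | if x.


Common prefix: 'if'
Factored: S -> if S', S' -> b | x


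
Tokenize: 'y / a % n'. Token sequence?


Scan left to right, longest-match per lexeme
Tokens: ID(y), OP(/), ID(a), OP(%), ID(n)


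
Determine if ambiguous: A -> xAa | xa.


balanced x^n…a^n: each string has a unique parse
Unambiguous


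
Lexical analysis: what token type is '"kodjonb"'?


Pattern: double-quoted sequence
Type: STRING_LITERAL


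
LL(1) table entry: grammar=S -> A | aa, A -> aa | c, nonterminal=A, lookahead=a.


For [A, a]: 'a' ∈ FIRST(aa)
Entry: A -> aa


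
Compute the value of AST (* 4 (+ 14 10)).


Evaluate inner: (+ 14 10) = 24
Evaluate root: (* 4 24) = 96
Result: 96


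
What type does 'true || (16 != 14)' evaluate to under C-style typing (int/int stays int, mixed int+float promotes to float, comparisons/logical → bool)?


Operand types: bool || bool
Rule: logical operators take bool operands and yield bool
Result type: bool


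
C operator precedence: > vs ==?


'>' is relational (level 7); '==' is equality (level 6)
Higher level binds tighter
'>' has higher precedence than '=='


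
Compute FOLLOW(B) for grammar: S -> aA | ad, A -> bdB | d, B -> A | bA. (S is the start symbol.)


$ ∈ FOLLOW(S). For each A -> αBβ: add FIRST(β)\{ε} to FOLLOW(B); if β nullable, add FOLLOW(A).
FOLLOW(B) = {$}


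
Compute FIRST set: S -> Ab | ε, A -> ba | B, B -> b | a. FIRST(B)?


Per alternative of B: FIRST(b) = {b}; FIRST(a) = {a}
FIRST(B) = {a, b}


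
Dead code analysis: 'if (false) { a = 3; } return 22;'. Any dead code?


condition is constant false, so the whole block is unreachable
Dead: 'if (false) { a = 3; }'


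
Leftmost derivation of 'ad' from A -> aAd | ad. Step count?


Derivation: A => ad
Steps: 1


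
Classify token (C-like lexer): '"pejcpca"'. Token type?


Pattern: double-quoted sequence
Type: STRING_LITERAL


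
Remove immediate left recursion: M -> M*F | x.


Left-recursive alternatives: M*F; non-recursive: x
Introduce M': M -> xM', M' -> *FM' | ε


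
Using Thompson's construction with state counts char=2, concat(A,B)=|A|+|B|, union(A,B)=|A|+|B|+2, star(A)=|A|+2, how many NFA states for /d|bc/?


Syntax tree has 3 char leaf(s), 1 union(s), 0 star(s)
chars contribute 3×2 = 6; each union adds +2; each star adds +2
Total: 6 + 2 + 0 = 8 states


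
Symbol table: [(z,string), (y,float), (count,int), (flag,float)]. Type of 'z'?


Lookup 'z' → type string


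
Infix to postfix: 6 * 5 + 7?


Left to right (same or higher precedence on left)
Postfix: 6 5 * 7 +


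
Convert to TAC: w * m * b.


Break into single-operator statements:
t1 = w * m
t2 = t1 * b


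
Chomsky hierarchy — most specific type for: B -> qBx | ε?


Single nonterminal LHS, but q^n x^n is not regular
Classification: Type 2 (Context-Free)


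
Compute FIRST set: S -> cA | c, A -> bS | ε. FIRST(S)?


Per alternative of S: FIRST(cA) = {c}; FIRST(c) = {c}
FIRST(S) = {c}


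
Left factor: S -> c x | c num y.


Common prefix: 'c'
Factored: S -> c S', S' -> x | num y


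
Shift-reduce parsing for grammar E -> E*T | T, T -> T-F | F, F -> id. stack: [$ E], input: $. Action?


start symbol E on stack, input exhausted
Action: accept


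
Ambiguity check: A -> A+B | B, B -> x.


precedence layered via separate nonterminal B: deterministic
Unambiguous


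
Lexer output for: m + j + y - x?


Scan left to right, longest-match per lexeme
Tokens: ID(m), OP(+), ID(j), OP(+), ID(y), OP(-), ID(x)


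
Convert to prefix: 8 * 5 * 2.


left-to-right (same/higher precedence on left): tree is (* (* 8 5) 2)
Prefix: * * 8 5 2


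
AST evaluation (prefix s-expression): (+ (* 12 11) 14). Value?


Evaluate inner: (* 12 11) = 132
Evaluate root: (+ 132 14) = 146
Result: 146


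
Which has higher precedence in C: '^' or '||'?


'^' is bitwise XOR (level 4); '||' is logical OR (level 1)
Higher level binds tighter
'^' has higher precedence than '||'


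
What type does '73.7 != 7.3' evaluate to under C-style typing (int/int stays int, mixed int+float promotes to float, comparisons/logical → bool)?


Operand types: float != float
Rule: comparison yields bool
Result type: bool


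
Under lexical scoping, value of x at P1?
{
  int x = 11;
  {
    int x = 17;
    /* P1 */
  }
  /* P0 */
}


x declared in the same block as P1
x = 17


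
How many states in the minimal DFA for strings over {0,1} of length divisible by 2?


Track length mod 2: states 0..1, accept at 0
Minimal DFA: 2 states


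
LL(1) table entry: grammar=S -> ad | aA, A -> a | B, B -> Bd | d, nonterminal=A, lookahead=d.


For [A, d]: 'd' ∈ FIRST(B)
Entry: A -> B


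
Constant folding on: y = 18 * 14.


18 * 14 = 252 at compile time
Optimized: y = 252


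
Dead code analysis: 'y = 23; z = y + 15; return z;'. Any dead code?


y is read by z's definition; z is returned
No dead code


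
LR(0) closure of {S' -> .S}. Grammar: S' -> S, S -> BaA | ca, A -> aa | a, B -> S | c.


Start: S' -> .S
For each item with dot before a nonterminal B, add B -> .γ for every B-production
Closure: [S' -> .S, S -> .BaA, S -> .ca, B -> .S, B -> .c]


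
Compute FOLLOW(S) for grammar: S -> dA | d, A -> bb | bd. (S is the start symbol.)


$ ∈ FOLLOW(S). For each A -> αBβ: add FIRST(β)\{ε} to FOLLOW(B); if β nullable, add FOLLOW(A).
FOLLOW(S) = {$}


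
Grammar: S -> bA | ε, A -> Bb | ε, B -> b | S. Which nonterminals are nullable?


A nonterminal is nullable iff some alternative derives ε (directly, or every symbol in it is nullable)
Nullable: {A, B, S}


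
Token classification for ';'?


Pattern: delimiter/punctuation
Type: PUNCTUATION


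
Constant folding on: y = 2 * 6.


2 * 6 = 12 at compile time
Optimized: y = 12


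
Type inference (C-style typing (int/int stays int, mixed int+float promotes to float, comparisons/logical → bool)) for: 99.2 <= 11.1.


Operand types: float <= float
Rule: comparison yields bool
Result type: bool


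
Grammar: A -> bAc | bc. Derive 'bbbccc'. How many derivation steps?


Derivation: A => bAc => bbAcc => bbbccc
Steps: 3


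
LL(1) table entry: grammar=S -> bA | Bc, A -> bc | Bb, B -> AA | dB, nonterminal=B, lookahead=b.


For [B, b]: 'b' ∈ FIRST(AA)
Entry: B -> AA


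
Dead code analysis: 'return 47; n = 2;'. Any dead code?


statement follows a return and is unreachable
Dead: 'n = 2'


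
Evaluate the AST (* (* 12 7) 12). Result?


Evaluate inner: (* 12 7) = 84
Evaluate root: (* 84 12) = 1008
Result: 1008


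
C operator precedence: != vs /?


'/' is multiplicative (level 10); '!=' is equality (level 6)
Higher level binds tighter
'/' has higher precedence than '!='


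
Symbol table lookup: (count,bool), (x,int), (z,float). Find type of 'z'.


Lookup 'z' → type float


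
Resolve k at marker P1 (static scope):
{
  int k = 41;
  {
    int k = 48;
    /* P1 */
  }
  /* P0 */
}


k declared in the same block as P1
k = 48


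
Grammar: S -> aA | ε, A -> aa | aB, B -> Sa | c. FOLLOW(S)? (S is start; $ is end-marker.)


$ ∈ FOLLOW(S). For each A -> αBβ: add FIRST(β)\{ε} to FOLLOW(B); if β nullable, add FOLLOW(A).
FOLLOW(S) = {$, a}


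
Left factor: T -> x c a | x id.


Common prefix: 'x'
Factored: T -> x T', T' -> c a | id


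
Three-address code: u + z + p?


Break into single-operator statements:
t1 = u + z
t2 = t1 + p


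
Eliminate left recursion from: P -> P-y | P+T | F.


Left-recursive alternatives: P-y, P+T; non-recursive: F
Introduce P': P -> FP', P' -> -yP' | +TP' | ε


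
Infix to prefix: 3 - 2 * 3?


'*' binds tighter: tree is (- 3 (* 2 3))
Prefix: - 3 * 2 3


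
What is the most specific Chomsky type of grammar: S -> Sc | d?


Left-linear: every RHS is a terminal or one nonterminal followed by a terminal
Classification: Type 3 (Regular)


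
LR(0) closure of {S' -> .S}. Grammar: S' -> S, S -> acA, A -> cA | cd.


Start: S' -> .S
For each item with dot before a nonterminal B, add B -> .γ for every B-production
Closure: [S' -> .S, S -> .acA]


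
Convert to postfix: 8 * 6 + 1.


Left to right (same or higher precedence on left)
Postfix: 8 6 * 1 +


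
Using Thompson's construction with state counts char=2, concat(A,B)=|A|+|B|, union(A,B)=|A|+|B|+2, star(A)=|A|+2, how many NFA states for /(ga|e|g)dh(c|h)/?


Syntax tree has 8 char leaf(s), 3 union(s), 0 star(s)
chars contribute 8×2 = 16; each union adds +2; each star adds +2
Total: 16 + 6 + 0 = 22 states


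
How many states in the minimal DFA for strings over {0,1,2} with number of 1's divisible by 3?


Track (count of 1) mod 3: states 0..2, accept at 0
Minimal DFA: 3 states


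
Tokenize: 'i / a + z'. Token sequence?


Scan left to right, longest-match per lexeme
Tokens: ID(i), OP(/), ID(a), OP(+), ID(z)


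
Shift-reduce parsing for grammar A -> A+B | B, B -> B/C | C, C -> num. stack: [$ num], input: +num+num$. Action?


'num' on top is the handle for C -> num
Action: reduce (C -> num)


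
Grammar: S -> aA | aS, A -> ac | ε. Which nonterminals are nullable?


A nonterminal is nullable iff some alternative derives ε (directly, or every symbol in it is nullable)
Nullable: {A}


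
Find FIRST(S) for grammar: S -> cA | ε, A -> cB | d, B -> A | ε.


Per alternative of S: FIRST(cA) = {c}; FIRST(ε) = {ε}
FIRST(S) = {c, ε}


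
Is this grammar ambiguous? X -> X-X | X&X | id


'id-id&id' has two parse trees (no precedence encoded between - and &)
Ambiguous


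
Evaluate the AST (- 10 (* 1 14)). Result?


Evaluate inner: (* 1 14) = 14
Evaluate root: (- 10 14) = -4
Result: -4


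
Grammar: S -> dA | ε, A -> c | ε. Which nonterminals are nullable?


A nonterminal is nullable iff some alternative derives ε (directly, or every symbol in it is nullable)
Nullable: {A, S}


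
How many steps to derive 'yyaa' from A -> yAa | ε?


Derivation: A => yAa => yyAaa => yyaa
Steps: 3


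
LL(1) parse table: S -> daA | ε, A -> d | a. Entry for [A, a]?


For [A, a]: 'a' ∈ FIRST(a)
Entry: A -> a


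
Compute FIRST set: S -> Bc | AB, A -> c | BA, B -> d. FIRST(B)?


Per alternative of B: FIRST(d) = {d}
FIRST(B) = {d}


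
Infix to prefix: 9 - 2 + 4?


left-to-right (same/higher precedence on left): tree is (+ (- 9 2) 4)
Prefix: + - 9 2 4


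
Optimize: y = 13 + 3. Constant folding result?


13 + 3 = 16 at compile time
Optimized: y = 16


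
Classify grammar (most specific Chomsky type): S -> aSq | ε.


Single nonterminal LHS, but a^n q^n is not regular
Classification: Type 2 (Context-Free)


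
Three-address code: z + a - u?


Break into single-operator statements:
t1 = z + a
t2 = t1 - u


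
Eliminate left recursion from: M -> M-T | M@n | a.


Left-recursive alternatives: M-T, M@n; non-recursive: a
Introduce M': M -> aM', M' -> -TM' | @nM' | ε


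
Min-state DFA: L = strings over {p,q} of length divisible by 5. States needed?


Track length mod 5: states 0..4, accept at 0
Minimal DFA: 5 states


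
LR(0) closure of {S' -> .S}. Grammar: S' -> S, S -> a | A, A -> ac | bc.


Start: S' -> .S
For each item with dot before a nonterminal B, add B -> .γ for every B-production
Closure: [S' -> .S, S -> .a, S -> .A, A -> .ac, A -> .bc]


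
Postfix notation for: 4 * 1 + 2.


Left to right (same or higher precedence on left)
Postfix: 4 1 * 2 +


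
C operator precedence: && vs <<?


'<<' is shift (level 8); '&&' is logical AND (level 2)
Higher level binds tighter
'<<' has higher precedence than '&&'


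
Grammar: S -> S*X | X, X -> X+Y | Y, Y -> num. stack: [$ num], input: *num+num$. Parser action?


'num' on top is the handle for Y -> num
Action: reduce (Y -> num)


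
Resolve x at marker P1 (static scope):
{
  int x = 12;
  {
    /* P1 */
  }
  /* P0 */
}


P1's block does not declare x; resolves to the enclosing declaration at depth 0
x = 12


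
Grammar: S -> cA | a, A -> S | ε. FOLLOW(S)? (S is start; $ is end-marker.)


$ ∈ FOLLOW(S). For each A -> αBβ: add FIRST(β)\{ε} to FOLLOW(B); if β nullable, add FOLLOW(A).
FOLLOW(S) = {$}


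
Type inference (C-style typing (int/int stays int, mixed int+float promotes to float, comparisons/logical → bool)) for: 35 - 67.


Operand types: int - int
Rule: mixed int/float promotes to float; int/int stays int
Result type: int


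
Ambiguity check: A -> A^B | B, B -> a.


precedence layered via separate nonterminal B: deterministic
Unambiguous


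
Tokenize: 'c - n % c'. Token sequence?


Scan left to right, longest-match per lexeme
Tokens: ID(c), OP(-), ID(n), OP(%), ID(c)


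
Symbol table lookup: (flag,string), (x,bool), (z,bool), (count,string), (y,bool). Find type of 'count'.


Lookup 'count' → type string


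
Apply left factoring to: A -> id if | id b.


Common prefix: 'id'
Factored: A -> id A', A' -> if | b


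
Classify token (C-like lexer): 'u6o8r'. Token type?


Pattern: letter/underscore followed by alphanumerics, not a keyword
Type: IDENTIFIER


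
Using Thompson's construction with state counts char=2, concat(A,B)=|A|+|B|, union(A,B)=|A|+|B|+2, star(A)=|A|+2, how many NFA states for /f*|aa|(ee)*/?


Syntax tree has 5 char leaf(s), 2 union(s), 2 star(s)
chars contribute 5×2 = 10; each union adds +2; each star adds +2
Total: 10 + 4 + 4 = 18 states


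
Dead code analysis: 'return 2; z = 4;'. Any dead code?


statement follows a return and is unreachable
Dead: 'z = 4'


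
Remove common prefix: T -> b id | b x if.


Common prefix: 'b'
Factored: T -> b T', T' -> id | x if


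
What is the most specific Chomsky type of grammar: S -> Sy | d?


Left-linear: every RHS is a terminal or one nonterminal followed by a terminal
Classification: Type 3 (Regular)


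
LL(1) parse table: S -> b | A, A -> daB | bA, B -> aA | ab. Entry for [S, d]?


For [S, d]: 'd' ∈ FIRST(A)
Entry: S -> A


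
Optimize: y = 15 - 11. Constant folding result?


15 - 11 = 4 at compile time
Optimized: y = 4


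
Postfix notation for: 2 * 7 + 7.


Left to right (same or higher precedence on left)
Postfix: 2 7 * 7 +


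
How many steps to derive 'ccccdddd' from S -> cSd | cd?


Derivation: S => cSd => ccSdd => cccSddd => ccccdddd
Steps: 4


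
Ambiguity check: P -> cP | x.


right-linear, alternatives start with distinct terminals 'c' vs 'x': unique leftmost derivation
Unambiguous
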